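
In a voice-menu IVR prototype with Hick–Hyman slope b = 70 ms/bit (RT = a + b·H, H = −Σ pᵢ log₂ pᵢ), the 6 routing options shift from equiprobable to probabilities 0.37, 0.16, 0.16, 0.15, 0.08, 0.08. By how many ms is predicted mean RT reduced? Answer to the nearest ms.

15 ms

Equiprobable entropy H₀ = log₂ 6 = 2.5850 bits.
Skewed entropy H = −Σ pᵢ log₂ pᵢ = 2.3703 bits.
ΔRT = b·(H₀ − H) = 70 × 0.2146 = 15.02 ms.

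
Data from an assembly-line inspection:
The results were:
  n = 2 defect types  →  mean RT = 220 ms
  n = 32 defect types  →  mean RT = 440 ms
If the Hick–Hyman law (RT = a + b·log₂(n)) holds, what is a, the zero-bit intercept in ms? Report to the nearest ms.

b = (RT₂ − RT₁)/(log₂ n₂ − log₂ n₁) = (440 − 220)/(5 − 1) = 55 ms/bit.
Intercept: a = 220 − 55·log₂(2) = 165.000 ms.

165 ms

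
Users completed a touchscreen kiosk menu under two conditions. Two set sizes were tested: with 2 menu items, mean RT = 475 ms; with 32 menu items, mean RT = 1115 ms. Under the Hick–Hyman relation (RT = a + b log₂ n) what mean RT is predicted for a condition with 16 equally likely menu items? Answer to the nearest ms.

955 ms

With log₂ n on the abscissa the relation is linear; from the two conditions:
  b = (1115 − 475) / (log₂ 32 − log₂ 2) = 640 / (5 − 1) = 160 ms/bit
  a = 475 − 160 × 1 = 315 ms
Then RT(16) = 315 + 160 × log₂ 16 = 315 + 160 × 4 ≈ 955.000 ms.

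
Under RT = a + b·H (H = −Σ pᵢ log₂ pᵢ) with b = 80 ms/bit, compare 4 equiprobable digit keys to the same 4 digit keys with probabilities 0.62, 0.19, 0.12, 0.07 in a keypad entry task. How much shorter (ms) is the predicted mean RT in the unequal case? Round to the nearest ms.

The RT saving is b·ΔH. Equiprobable H₀ = log₂(4) = 2.0000 bits; with the given probabilities H = 1.5184 bits.
b·(H₀ − H) = 80 × (2.0000 − 1.5184) = 38.52 ms.

39 ms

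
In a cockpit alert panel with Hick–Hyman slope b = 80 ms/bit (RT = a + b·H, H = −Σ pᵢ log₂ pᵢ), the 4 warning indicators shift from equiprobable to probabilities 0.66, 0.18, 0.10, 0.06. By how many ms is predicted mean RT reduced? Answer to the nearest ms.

47 ms

The RT saving is b·ΔH. Equiprobable H₀ = log₂(4) = 2.0000 bits; with the given probabilities H = 1.4167 bits.
b·(H₀ − H) = 80 × (2.0000 − 1.4167) = 46.67 ms.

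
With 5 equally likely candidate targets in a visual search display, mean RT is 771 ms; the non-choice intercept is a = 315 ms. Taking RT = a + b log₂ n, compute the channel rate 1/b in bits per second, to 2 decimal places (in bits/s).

5.09 bits/s

b = (771 − 315)/log₂ 5 = 456/2.3219 = 196.389 ms per bit = 0.19639 s/bit; the reciprocal is 5.092 bits/s.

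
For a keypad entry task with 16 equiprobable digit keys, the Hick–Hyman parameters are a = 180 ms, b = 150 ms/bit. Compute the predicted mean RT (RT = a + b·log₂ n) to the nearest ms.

log₂(16) = 4 bits, so RT = 180 + 150 × 4 ≈ 780.000 ms.

780 ms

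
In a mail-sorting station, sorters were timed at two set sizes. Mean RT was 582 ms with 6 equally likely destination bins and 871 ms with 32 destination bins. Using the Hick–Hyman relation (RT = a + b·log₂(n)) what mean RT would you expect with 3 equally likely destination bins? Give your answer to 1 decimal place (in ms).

With log₂ n on the abscissa the relation is linear; from the two conditions:
  b = (871 − 582) / (log₂ 32 − log₂ 6) = 289 / (5 − 2.5850) = 119.667 ms/bit
  a = 582 − 119.667 × 2.5850 = 272.666 ms
Then RT(3) = 272.666 + 119.667 × log₂ 3 = 272.666 + 119.667 × 1.5850 ≈ 462.333 ms.

462.3 ms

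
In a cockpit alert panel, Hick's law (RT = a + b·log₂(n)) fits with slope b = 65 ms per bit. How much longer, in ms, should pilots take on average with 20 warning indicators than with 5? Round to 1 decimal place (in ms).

130.0 ms

ΔRT = (a + b log₂ n₂) − (a + b log₂ n₁) = b·(log₂ n₂ − log₂ n₁).
log₂(20) − log₂(5) = log₂(20/5) = log₂(4) = 2.
ΔRT = 65 × 2.0000 = 130.000 ms.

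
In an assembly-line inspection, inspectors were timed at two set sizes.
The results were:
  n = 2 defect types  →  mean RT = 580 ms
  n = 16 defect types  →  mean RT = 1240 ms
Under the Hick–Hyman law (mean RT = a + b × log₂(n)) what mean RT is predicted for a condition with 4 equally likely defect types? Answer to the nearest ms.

With log₂ n on the abscissa the relation is linear; from the two conditions:
  b = (1240 − 580) / (log₂ 16 − log₂ 2) = 660 / (4 − 1) = 220 ms/bit
  a = 580 − 220 × 1 = 360 ms
Then RT(4) = 360 + 220 × log₂ 4 = 360 + 220 × 2 ≈ 800.000 ms.

800 ms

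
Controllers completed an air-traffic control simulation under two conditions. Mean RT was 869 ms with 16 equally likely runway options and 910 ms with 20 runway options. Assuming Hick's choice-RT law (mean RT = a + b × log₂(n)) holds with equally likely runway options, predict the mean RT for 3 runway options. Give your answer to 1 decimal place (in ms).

561.4 ms

Fit slope and intercept:
  b = (910 − 869) / (log₂ 20 − log₂ 16) = 41 / (4.3219 − 4) = 127.358 ms/bit
  a = 869 − 127.358 × 4 = 359.569 ms
Then RT(3) = 359.569 + 127.358 × log₂ 3 = 359.569 + 127.358 × 1.5850 ≈ 561.427 ms.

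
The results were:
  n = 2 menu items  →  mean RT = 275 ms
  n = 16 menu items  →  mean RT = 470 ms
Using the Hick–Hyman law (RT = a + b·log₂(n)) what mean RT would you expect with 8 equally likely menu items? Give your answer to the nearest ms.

405 ms

RT is linear in log₂ n, so two points fix the line:
  b = (470 − 275) / (log₂ 16 − log₂ 2) = 195 / (4 − 1) = 65 ms/bit
  a = 275 − 65 × 1 = 210 ms
Then RT(8) = 210 + 65 × log₂ 8 = 210 + 65 × 3 ≈ 405.000 ms.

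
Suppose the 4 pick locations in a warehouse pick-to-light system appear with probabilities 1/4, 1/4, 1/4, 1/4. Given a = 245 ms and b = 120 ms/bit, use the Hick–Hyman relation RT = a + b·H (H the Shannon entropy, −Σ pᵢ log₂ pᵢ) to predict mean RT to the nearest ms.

H = −Σ pᵢ log₂ pᵢ = 0.25·2 + 0.25·2 + 0.25·2 + 0.25·2 = 2.000 bits.
RT = 245 + 120 × 2.000 = 485.00 ms.

485 ms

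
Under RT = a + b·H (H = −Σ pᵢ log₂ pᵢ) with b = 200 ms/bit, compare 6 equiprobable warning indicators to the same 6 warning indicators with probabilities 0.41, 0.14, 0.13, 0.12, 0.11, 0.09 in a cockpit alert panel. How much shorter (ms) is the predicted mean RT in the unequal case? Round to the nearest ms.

50 ms

Equiprobable entropy H₀ = log₂ 6 = 2.5850 bits.
Skewed entropy H = −Σ pᵢ log₂ pᵢ = 2.3371 bits.
ΔRT = b·(H₀ − H) = 200 × 0.2478 = 49.56 ms.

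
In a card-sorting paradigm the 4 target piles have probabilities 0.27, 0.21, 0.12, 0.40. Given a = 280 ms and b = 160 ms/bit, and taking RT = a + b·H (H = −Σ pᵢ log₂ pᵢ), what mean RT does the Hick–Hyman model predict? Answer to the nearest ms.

581 ms

Entropy contributions −pᵢ log₂ pᵢ: 0.5100, 0.4728, 0.3671, 0.5288; sum H = 1.8787 bits.
RT = a + bH = 280 + 160·1.8787 = 580.59 ms.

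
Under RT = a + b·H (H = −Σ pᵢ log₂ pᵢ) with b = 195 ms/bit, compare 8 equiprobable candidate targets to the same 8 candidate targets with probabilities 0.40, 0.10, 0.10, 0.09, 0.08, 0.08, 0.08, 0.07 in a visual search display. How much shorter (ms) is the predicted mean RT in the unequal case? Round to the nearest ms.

68 ms

The RT saving is b·ΔH. Equiprobable H₀ = log₂(8) = 3.0000 bits; with the given probabilities H = 2.6489 bits.
b·(H₀ − H) = 195 × (3.0000 − 2.6489) = 68.47 ms.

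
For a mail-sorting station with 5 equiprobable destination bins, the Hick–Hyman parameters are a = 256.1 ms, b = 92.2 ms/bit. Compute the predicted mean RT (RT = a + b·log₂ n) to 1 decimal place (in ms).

log₂(5) = 2.3219 bits, so RT = 256.1 + 92.2 × 2.3219 ≈ 470.182 ms.

470.2 ms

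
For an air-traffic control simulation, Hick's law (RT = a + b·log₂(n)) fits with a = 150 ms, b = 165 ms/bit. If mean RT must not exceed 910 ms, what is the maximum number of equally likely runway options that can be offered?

24

Information budget: (910 − 150)/165 = 4.6061 bits, so n ≤ 2^4.6061 = 24.354 → at most 24.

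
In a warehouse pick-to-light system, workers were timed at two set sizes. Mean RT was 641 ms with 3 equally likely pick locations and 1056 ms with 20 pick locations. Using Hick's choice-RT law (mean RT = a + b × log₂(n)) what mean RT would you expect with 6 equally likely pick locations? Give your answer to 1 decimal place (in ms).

RT is linear in log₂ n, so two points fix the line:
  b = (1056 − 641) / (log₂ 20 − log₂ 3) = 415 / (4.3219 − 1.5850) = 151.628 ms/bit
  a = 641 − 151.628 × 1.5850 = 400.676 ms
Then RT(6) = 400.676 + 151.628 × log₂ 6 = 400.676 + 151.628 × 2.5850 ≈ 792.628 ms.

792.6 ms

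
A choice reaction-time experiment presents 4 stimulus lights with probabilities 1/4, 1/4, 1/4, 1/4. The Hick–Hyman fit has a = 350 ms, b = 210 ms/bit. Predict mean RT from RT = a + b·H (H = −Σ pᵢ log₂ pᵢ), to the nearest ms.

Each term −pᵢ log₂ pᵢ: 0.25·2 + 0.25·2 + 0.25·2 + 0.25·2; summed, H = 2.000 bits.
Mean RT = a + bH = 350 + 210·2.000 = 770.00 ms.

770 ms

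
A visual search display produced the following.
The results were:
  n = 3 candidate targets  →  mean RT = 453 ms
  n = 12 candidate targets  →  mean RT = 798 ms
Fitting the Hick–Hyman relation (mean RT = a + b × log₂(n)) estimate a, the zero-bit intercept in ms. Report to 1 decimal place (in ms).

179.6 ms

Slope: b = (798 − 453) / (log₂ 12 − log₂ 3) = 345/2.0000 = 172.500 ms/bit.
a = RT₁ − b·log₂ n₁ = 453 − 172.500 × 1.5850 = 179.594 ms.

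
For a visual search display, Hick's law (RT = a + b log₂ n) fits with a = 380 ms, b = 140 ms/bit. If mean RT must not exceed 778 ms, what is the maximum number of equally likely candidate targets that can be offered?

7

140·log₂ n ≤ 778 − 380 = 398, giving log₂ n ≤ 2.8429 and n ≤ 7.174. The largest whole number is 7.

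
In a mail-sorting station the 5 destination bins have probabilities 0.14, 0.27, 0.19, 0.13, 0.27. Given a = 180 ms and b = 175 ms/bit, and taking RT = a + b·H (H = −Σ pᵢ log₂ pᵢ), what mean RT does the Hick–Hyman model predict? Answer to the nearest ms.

H = 0.14·log₂(1/0.14) + 0.27·log₂(1/0.27) + 0.19·log₂(1/0.19) + 0.13·log₂(1/0.13) + 0.27·log₂(1/0.27) = 2.2550 bits.
RT = 180 + 175 × 2.2550 = 574.63 ms.

575 ms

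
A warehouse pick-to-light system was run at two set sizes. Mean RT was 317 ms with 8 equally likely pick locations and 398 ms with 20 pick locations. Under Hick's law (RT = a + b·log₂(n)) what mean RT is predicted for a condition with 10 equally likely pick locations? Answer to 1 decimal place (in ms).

336.7 ms

Fit slope and intercept:
  b = (398 − 317) / (log₂ 20 − log₂ 8) = 81 / (4.3219 − 3) = 61.274 ms/bit
  a = 317 − 61.274 × 3 = 133.178 ms
Then RT(10) = 133.178 + 61.274 × log₂ 10 = 133.178 + 61.274 × 3.3219 ≈ 336.726 ms.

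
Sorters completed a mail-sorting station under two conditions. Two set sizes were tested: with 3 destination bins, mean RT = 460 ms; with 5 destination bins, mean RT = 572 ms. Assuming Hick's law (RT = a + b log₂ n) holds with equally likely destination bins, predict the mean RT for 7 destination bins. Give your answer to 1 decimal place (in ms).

With log₂ n on the abscissa the relation is linear; from the two conditions:
  b = (572 − 460) / (log₂ 5 − log₂ 3) = 112 / (2.3219 − 1.5850) = 151.975 ms/bit
  a = 460 − 151.975 × 1.5850 = 219.126 ms
Then RT(7) = 219.126 + 151.975 × log₂ 7 = 219.126 + 151.975 × 2.8074 ≈ 645.773 ms.

645.8 ms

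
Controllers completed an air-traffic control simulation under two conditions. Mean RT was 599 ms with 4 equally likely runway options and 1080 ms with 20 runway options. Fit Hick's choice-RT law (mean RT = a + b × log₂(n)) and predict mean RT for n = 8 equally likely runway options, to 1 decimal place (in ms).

806.2 ms

Solve the two-equation system in a and b:
  b = (1080 − 599) / (log₂ 20 − log₂ 4) = 481 / (4.3219 − 2) = 207.155 ms/bit
  a = 599 − 207.155 × 2 = 184.689 ms
Then RT(8) = 184.689 + 207.155 × log₂ 8 = 184.689 + 207.155 × 3 ≈ 806.155 ms.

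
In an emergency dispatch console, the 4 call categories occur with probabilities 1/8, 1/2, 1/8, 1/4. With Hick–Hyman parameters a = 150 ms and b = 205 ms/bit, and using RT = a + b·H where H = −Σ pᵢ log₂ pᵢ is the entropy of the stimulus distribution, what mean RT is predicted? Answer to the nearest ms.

Each term −pᵢ log₂ pᵢ: 0.125·3 + 0.5·1 + 0.125·3 + 0.25·2; summed, H = 1.750 bits.
Mean RT = a + bH = 150 + 205·1.750 = 508.75 ms.

509 ms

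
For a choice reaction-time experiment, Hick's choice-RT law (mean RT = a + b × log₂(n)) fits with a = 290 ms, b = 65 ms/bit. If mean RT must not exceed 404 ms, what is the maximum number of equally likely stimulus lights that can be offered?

65·log₂ n ≤ 404 − 290 = 114, giving log₂ n ≤ 1.7538 and n ≤ 3.373. The largest whole number is 3.

3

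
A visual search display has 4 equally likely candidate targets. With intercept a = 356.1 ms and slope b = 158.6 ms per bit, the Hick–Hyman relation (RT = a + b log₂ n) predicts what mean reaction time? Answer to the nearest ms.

673 ms

log₂(4) = 2 bits, so RT = 356.1 + 158.6 × 2 ≈ 673.300 ms.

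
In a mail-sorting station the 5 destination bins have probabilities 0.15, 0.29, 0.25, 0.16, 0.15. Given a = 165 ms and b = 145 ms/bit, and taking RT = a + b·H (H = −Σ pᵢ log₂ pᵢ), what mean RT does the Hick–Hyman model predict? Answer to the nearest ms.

H = 0.15·log₂(1/0.15) + 0.29·log₂(1/0.29) + 0.25·log₂(1/0.25) + 0.16·log₂(1/0.16) + 0.15·log₂(1/0.15) = 2.2620 bits.
RT = 165 + 145 × 2.2620 = 492.99 ms.

493 ms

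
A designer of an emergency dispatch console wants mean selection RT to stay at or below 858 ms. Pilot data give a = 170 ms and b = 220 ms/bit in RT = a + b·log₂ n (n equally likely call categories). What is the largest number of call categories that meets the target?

8

Information budget: (858 − 170)/220 = 3.1273 bits, so n ≤ 2^3.1273 = 8.738 → at most 8.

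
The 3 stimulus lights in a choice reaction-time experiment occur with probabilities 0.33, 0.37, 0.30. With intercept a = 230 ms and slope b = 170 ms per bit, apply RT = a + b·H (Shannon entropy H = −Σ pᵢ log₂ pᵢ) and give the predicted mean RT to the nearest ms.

499 ms

H = 0.33·log₂(1/0.33) + 0.37·log₂(1/0.37) + 0.30·log₂(1/0.30) = 1.5796 bits.
RT = 230 + 170 × 1.5796 = 498.54 ms.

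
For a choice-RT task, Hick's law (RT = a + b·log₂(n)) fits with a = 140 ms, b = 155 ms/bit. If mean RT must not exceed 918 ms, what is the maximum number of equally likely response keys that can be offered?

155·log₂ n ≤ 918 − 140 = 778, giving log₂ n ≤ 5.0194 and n ≤ 32.432. The largest whole number is 32.

32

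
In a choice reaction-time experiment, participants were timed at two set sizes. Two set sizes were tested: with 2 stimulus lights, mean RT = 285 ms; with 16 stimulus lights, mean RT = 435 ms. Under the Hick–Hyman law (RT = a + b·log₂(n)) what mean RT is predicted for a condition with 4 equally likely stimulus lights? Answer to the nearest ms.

335 ms

With log₂ n on the abscissa the relation is linear; from the two conditions:
  b = (435 − 285) / (log₂ 16 − log₂ 2) = 150 / (4 − 1) = 50 ms/bit
  a = 285 − 50 × 1 = 235 ms
Then RT(4) = 235 + 50 × log₂ 4 = 235 + 50 × 2 ≈ 335.000 ms.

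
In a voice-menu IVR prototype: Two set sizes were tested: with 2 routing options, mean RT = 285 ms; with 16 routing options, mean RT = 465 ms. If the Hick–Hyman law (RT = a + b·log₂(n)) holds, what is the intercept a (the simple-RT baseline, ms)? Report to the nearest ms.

225 ms

Slope: b = (465 − 285) / (log₂ 16 − log₂ 2) = 180/3.0000 = 60 ms/bit.
a = RT₁ − b·log₂ n₁ = 285 − 60 × 1 = 225.000 ms.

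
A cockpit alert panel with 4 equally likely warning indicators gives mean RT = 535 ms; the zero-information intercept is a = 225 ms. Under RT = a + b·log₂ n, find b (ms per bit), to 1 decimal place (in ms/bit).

b = (535 − 225) / log₂(4) = 310 / 2 = 155.000 ms/bit.

155.0 ms/bit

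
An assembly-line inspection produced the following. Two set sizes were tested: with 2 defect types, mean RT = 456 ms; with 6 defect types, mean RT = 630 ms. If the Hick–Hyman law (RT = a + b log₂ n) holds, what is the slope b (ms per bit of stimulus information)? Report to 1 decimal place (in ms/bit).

b = (RT₂ − RT₁)/(log₂ n₂ − log₂ n₁) = (630 − 456)/(2.5850 − 1) = 109.782 ms/bit.

109.8 ms/bit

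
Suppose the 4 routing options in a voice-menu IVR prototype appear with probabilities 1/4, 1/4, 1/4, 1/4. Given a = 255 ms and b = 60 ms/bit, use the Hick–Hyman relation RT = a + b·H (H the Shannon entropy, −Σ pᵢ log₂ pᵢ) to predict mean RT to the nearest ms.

375 ms

Each term −pᵢ log₂ pᵢ: 0.25·2 + 0.25·2 + 0.25·2 + 0.25·2; summed, H = 2.000 bits.
Mean RT = a + bH = 255 + 60·2.000 = 375.00 ms.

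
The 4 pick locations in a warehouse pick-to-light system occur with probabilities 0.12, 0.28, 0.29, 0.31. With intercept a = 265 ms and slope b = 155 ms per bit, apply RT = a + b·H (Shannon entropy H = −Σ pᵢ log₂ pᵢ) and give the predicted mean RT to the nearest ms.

Entropy contributions −pᵢ log₂ pᵢ: 0.3671, 0.5142, 0.5179, 0.5238; sum H = 1.9230 bits.
RT = a + bH = 265 + 155·1.9230 = 563.06 ms.

563 ms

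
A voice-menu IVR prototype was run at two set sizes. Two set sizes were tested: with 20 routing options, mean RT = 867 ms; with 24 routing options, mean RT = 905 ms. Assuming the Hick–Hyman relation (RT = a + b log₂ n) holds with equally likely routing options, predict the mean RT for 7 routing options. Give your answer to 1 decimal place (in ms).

648.2 ms

Solve the two-equation system in a and b:
  b = (905 − 867) / (log₂ 24 − log₂ 20) = 38 / (4.5850 − 4.3219) = 144.468 ms/bit
  a = 867 − 144.468 × 4.3219 = 242.621 ms
Then RT(7) = 242.621 + 144.468 × log₂ 7 = 242.621 + 144.468 × 2.8074 ≈ 648.193 ms.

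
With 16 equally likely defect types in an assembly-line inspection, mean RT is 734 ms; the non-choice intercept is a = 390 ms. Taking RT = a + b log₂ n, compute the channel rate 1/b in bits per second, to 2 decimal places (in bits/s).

Choice component = 734 − 390 = 344 ms over log₂(16) = 4 bits.
b = 344 / 4 = 86.000 ms/bit, so 1/b = 11.628 bits/s.

11.63 bits/s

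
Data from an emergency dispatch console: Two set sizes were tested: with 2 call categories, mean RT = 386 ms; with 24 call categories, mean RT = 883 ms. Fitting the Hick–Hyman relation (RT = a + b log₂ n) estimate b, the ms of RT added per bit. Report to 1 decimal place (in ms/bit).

b = (RT₂ − RT₁)/(log₂ n₂ − log₂ n₁) = (883 − 386)/(4.5850 − 1) = 138.635 ms/bit.

138.6 ms/bit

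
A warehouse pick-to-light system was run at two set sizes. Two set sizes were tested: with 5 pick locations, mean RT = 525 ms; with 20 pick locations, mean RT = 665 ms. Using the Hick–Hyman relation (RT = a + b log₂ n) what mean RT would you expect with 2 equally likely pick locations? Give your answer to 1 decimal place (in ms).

432.5 ms

RT is linear in log₂ n, so two points fix the line:
  b = (665 − 525) / (log₂ 20 − log₂ 5) = 140 / (4.3219 − 2.3219) = 70.000 ms/bit
  a = 525 − 70.000 × 2.3219 = 362.465 ms
Then RT(2) = 362.465 + 70.000 × log₂ 2 = 362.465 + 70.000 × 1 ≈ 432.465 ms.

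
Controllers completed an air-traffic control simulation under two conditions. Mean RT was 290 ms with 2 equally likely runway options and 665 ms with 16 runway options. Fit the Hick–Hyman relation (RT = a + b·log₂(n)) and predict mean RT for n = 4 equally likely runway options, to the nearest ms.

Fit slope and intercept:
  b = (665 − 290) / (log₂ 16 − log₂ 2) = 375 / (4 − 1) = 125 ms/bit
  a = 290 − 125 × 1 = 165 ms
Then RT(4) = 165 + 125 × log₂ 4 = 165 + 125 × 2 ≈ 415.000 ms.

415 ms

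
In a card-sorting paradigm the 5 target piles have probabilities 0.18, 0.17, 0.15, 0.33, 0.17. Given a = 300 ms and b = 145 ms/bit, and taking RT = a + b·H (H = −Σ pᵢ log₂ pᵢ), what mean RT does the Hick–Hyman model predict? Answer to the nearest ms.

Entropy contributions −pᵢ log₂ pᵢ: 0.4453, 0.4346, 0.4105, 0.5278, 0.4346; sum H = 2.2528 bits.
RT = a + bH = 300 + 145·2.2528 = 626.66 ms.

627 ms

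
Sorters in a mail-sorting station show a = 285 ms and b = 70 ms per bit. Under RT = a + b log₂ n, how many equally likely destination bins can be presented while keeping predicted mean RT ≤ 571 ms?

Set 285 + 70·log₂ n ≤ 571 → log₂ n ≤ (571 − 285)/70 = 4.0857.
So n ≤ 2^4.0857 = 16.979; the largest integer n is 16.

16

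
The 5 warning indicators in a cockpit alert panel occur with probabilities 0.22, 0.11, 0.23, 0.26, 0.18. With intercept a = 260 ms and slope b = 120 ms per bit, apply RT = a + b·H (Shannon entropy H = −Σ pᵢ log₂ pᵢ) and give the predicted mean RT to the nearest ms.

H = 0.22·log₂(1/0.22) + 0.11·log₂(1/0.11) + 0.23·log₂(1/0.23) + 0.26·log₂(1/0.26) + 0.18·log₂(1/0.18) = 2.2691 bits.
RT = 260 + 120 × 2.2691 = 532.29 ms.

532 ms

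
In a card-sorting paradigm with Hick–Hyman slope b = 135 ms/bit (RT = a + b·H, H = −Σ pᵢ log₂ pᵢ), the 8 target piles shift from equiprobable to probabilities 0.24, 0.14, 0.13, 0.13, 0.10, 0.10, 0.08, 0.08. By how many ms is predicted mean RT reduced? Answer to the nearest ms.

13 ms

The RT saving is b·ΔH. Equiprobable H₀ = log₂(8) = 3.0000 bits; with the given probabilities H = 2.9039 bits.
b·(H₀ − H) = 135 × (3.0000 − 2.9039) = 12.97 ms.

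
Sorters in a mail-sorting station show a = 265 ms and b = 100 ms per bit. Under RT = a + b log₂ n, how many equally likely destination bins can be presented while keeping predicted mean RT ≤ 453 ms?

3

Information budget: (453 − 265)/100 = 1.8800 bits, so n ≤ 2^1.8800 = 3.681 → at most 3.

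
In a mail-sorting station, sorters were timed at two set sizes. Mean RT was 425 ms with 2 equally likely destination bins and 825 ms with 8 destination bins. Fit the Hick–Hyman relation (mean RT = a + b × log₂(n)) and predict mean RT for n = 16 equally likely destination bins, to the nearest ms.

Fit slope and intercept:
  b = (825 − 425) / (log₂ 8 − log₂ 2) = 400 / (3 − 1) = 200 ms/bit
  a = 425 − 200 × 1 = 225 ms
Then RT(16) = 225 + 200 × log₂ 16 = 225 + 200 × 4 ≈ 1025.000 ms.

1025 ms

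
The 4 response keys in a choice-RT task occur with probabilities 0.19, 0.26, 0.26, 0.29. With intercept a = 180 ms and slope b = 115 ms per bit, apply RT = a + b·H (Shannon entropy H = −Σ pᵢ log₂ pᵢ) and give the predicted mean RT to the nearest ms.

408 ms

H = 0.19·log₂(1/0.19) + 0.26·log₂(1/0.26) + 0.26·log₂(1/0.26) + 0.29·log₂(1/0.29) = 1.9837 bits.
RT = 180 + 115 × 1.9837 = 408.13 ms.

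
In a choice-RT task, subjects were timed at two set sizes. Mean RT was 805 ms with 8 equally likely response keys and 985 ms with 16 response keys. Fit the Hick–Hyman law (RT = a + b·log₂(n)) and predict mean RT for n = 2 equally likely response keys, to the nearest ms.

Fit slope and intercept:
  b = (985 − 805) / (log₂ 16 − log₂ 8) = 180 / (4 − 3) = 180 ms/bit
  a = 805 − 180 × 3 = 265 ms
Then RT(2) = 265 + 180 × log₂ 2 = 265 + 180 × 1 ≈ 445.000 ms.

445 ms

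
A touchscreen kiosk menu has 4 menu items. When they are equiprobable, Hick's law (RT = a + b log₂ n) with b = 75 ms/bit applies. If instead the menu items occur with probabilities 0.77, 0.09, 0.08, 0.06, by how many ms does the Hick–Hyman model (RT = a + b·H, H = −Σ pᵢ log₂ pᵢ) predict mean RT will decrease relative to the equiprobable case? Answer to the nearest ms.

Equiprobable entropy H₀ = log₂ 4 = 2.0000 bits.
Skewed entropy H = −Σ pᵢ log₂ pᵢ = 1.1380 bits.
ΔRT = b·(H₀ − H) = 75 × 0.8620 = 64.65 ms.

65 ms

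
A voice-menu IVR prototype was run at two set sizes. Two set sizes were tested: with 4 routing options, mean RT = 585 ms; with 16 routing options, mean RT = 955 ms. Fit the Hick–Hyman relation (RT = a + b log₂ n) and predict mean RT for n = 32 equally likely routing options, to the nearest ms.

1140 ms

Fit slope and intercept:
  b = (955 − 585) / (log₂ 16 − log₂ 4) = 370 / (4 − 2) = 185 ms/bit
  a = 585 − 185 × 2 = 215 ms
Then RT(32) = 215 + 185 × log₂ 32 = 215 + 185 × 5 ≈ 1140.000 ms.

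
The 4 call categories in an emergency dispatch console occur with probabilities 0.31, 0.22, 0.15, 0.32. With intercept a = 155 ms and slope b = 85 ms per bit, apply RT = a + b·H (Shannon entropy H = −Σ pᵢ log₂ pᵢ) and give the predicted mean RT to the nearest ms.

Entropy contributions −pᵢ log₂ pᵢ: 0.5238, 0.4806, 0.4105, 0.5260; sum H = 1.9409 bits.
RT = a + bH = 155 + 85·1.9409 = 319.98 ms.

320 ms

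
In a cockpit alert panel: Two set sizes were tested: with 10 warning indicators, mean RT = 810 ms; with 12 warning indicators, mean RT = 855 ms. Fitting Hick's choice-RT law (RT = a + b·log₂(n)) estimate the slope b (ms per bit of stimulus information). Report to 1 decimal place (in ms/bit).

171.1 ms/bit

Slope: b = (855 − 810) / (log₂ 12 − log₂ 10) = 45/0.2630 = 171.080 ms/bit.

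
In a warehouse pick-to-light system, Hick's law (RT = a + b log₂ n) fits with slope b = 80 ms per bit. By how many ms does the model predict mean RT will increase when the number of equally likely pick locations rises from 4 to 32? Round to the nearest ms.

240 ms

ΔRT = (a + b log₂ n₂) − (a + b log₂ n₁) = b·(log₂ n₂ − log₂ n₁).
log₂(32) − log₂(4) = log₂(32/4) = log₂(8) = 3.
ΔRT = 80 × 3.0000 = 240.000 ms.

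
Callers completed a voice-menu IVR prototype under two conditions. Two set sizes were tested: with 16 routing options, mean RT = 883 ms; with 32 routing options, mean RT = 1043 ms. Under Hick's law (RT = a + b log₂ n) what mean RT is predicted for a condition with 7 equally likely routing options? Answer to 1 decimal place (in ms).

Solve the two-equation system in a and b:
  b = (1043 − 883) / (log₂ 32 − log₂ 16) = 160 / (5 − 4) = 160.000 ms/bit
  a = 883 − 160.000 × 4 = 243.000 ms
Then RT(7) = 243.000 + 160.000 × log₂ 7 = 243.000 + 160.000 × 2.8074 ≈ 692.177 ms.

692.2 ms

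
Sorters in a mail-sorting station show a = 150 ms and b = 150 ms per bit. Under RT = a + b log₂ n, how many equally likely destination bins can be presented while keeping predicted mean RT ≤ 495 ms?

150·log₂ n ≤ 495 − 150 = 345, giving log₂ n ≤ 2.3000 and n ≤ 4.925. The largest whole number is 4.

4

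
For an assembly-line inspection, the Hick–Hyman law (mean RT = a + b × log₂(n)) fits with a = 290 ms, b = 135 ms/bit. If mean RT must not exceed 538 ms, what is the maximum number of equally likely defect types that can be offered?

3

135·log₂ n ≤ 538 − 290 = 248, giving log₂ n ≤ 1.8370 and n ≤ 3.573. The largest whole number is 3.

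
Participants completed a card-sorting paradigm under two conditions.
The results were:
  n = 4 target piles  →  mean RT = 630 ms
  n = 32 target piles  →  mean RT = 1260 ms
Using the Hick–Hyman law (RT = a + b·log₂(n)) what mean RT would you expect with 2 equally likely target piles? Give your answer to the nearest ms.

RT is linear in log₂ n, so two points fix the line:
  b = (1260 − 630) / (log₂ 32 − log₂ 4) = 630 / (5 − 2) = 210 ms/bit
  a = 630 − 210 × 2 = 210 ms
Then RT(2) = 210 + 210 × log₂ 2 = 210 + 210 × 1 ≈ 420.000 ms.

420 ms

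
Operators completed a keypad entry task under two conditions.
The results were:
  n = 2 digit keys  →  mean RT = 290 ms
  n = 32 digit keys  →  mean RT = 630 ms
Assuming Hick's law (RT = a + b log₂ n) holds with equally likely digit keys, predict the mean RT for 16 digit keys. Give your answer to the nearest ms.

545 ms

RT is linear in log₂ n, so two points fix the line:
  b = (630 − 290) / (log₂ 32 − log₂ 2) = 340 / (5 − 1) = 85 ms/bit
  a = 290 − 85 × 1 = 205 ms
Then RT(16) = 205 + 85 × log₂ 16 = 205 + 85 × 4 ≈ 545.000 ms.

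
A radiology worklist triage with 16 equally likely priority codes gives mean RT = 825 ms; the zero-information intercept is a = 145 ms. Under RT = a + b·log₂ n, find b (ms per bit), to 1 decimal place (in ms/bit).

log₂(16) = 4 bits.
b = (RT − a)/log₂ n = (825 − 145) / 4 = 170.000 ms/bit.

170.0 ms/bit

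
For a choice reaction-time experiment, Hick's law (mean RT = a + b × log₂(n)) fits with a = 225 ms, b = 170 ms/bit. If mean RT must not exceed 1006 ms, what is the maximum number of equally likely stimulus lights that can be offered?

Information budget: (1006 − 225)/170 = 4.5941 bits, so n ≤ 2^4.5941 = 24.153 → at most 24.

24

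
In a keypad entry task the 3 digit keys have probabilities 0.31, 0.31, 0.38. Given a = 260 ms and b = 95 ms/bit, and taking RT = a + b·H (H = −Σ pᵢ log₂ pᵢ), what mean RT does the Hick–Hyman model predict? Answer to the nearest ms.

410 ms

H = 0.31·log₂(1/0.31) + 0.31·log₂(1/0.31) + 0.38·log₂(1/0.38) = 1.5780 bits.
RT = 260 + 95 × 1.5780 = 409.91 ms.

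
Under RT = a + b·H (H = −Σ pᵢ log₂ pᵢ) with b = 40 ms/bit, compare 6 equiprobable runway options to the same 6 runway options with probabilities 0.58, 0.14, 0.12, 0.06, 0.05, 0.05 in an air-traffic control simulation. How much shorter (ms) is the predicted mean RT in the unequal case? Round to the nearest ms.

The RT saving is b·ΔH. Equiprobable H₀ = log₂(6) = 2.5850 bits; with the given probabilities H = 1.8957 bits.
b·(H₀ − H) = 40 × (2.5850 − 1.8957) = 27.57 ms.

28 ms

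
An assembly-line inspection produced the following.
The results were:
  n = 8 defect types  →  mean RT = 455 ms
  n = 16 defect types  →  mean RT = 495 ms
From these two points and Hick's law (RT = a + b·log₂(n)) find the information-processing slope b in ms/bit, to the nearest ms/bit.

Slope: b = (495 − 455) / (log₂ 16 − log₂ 8) = 40/1.0000 = 40 ms/bit.

40 ms/bit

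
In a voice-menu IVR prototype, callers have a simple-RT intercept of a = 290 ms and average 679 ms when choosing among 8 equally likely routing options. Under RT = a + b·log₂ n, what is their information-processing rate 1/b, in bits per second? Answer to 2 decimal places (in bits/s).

b = (679 − 290)/log₂ 8 = 389/3 = 129.667 ms per bit = 0.12967 s/bit; the reciprocal is 7.712 bits/s.

7.71 bits/s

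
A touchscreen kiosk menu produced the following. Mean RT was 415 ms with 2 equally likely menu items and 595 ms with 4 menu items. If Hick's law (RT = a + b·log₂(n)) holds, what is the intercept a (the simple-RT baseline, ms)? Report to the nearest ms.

b = (RT₂ − RT₁)/(log₂ n₂ − log₂ n₁) = (595 − 415)/(2 − 1) = 180 ms/bit.
Intercept: a = 415 − 180·log₂(2) = 235.000 ms.

235 ms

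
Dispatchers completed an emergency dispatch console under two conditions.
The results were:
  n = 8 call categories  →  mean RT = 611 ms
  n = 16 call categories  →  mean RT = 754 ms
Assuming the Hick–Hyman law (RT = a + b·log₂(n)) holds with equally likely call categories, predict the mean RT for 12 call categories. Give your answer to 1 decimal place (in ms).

Fit slope and intercept:
  b = (754 − 611) / (log₂ 16 − log₂ 8) = 143 / (4 − 3) = 143.000 ms/bit
  a = 611 − 143.000 × 3 = 182.000 ms
Then RT(12) = 182.000 + 143.000 × log₂ 12 = 182.000 + 143.000 × 3.5850 ≈ 694.650 ms.

694.6 ms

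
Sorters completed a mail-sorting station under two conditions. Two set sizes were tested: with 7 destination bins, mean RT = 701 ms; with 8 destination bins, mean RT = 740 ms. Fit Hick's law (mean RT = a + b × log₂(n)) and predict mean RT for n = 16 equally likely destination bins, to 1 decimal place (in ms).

RT is linear in log₂ n, so two points fix the line:
  b = (740 − 701) / (log₂ 8 − log₂ 7) = 39 / (3 − 2.8074) = 202.445 ms/bit
  a = 701 − 202.445 × 2.8074 = 132.666 ms
Then RT(16) = 132.666 + 202.445 × log₂ 16 = 132.666 + 202.445 × 4 ≈ 942.445 ms.

942.4 ms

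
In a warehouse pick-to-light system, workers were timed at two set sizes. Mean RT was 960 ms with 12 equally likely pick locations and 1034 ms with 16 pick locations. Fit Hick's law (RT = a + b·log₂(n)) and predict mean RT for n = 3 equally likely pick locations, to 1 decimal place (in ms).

603.4 ms

With log₂ n on the abscissa the relation is linear; from the two conditions:
  b = (1034 − 960) / (log₂ 16 − log₂ 12) = 74 / (4 − 3.5850) = 178.297 ms/bit
  a = 960 − 178.297 × 3.5850 = 320.811 ms
Then RT(3) = 320.811 + 178.297 × log₂ 3 = 320.811 + 178.297 × 1.5850 ≈ 603.406 ms.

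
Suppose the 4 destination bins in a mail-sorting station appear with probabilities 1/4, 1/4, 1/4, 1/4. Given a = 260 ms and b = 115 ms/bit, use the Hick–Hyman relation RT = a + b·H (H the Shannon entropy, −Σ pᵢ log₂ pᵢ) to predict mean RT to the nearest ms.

H = −Σ pᵢ log₂ pᵢ = 0.25·2 + 0.25·2 + 0.25·2 + 0.25·2 = 2.000 bits.
RT = 260 + 115 × 2.000 = 490.00 ms.

490 ms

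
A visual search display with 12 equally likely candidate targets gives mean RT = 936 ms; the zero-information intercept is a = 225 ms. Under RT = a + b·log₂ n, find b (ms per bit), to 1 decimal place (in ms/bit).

198.3 ms/bit

12 alternatives carry log₂ 12 = 3.5850 bits; the choice cost is 936 − 225 = 711 ms, so b = 711/3.5850 = 198.328 ms/bit.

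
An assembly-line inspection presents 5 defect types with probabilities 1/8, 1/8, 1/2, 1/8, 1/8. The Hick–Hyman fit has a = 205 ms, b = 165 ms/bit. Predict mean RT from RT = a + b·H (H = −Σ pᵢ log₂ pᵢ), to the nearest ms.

H = −Σ pᵢ log₂ pᵢ = 0.125·3 + 0.125·3 + 0.5·1 + 0.125·3 + 0.125·3 = 2.000 bits.
RT = 205 + 165 × 2.000 = 535.00 ms.

535 ms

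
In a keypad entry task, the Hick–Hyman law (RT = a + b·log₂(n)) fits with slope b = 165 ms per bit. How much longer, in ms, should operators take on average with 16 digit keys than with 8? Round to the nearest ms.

ΔRT = (a + b log₂ n₂) − (a + b log₂ n₁) = b·(log₂ n₂ − log₂ n₁).
log₂(16) − log₂(8) = log₂(16/8) = log₂(2) = 1.
ΔRT = 165 × 1.0000 = 165.000 ms.

165 ms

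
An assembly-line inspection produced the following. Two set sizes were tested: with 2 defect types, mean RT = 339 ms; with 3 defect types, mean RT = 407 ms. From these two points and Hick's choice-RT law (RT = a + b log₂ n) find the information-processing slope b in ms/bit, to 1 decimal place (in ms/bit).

Slope: b = (407 − 339) / (log₂ 3 − log₂ 2) = 68/0.5850 = 116.247 ms/bit.

116.2 ms/bit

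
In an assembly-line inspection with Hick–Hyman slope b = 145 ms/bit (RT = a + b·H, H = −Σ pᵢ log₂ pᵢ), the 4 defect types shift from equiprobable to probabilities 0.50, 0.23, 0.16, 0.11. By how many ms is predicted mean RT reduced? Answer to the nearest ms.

35 ms

The RT saving is b·ΔH. Equiprobable H₀ = log₂(4) = 2.0000 bits; with the given probabilities H = 1.7610 bits.
b·(H₀ − H) = 145 × (2.0000 − 1.7610) = 34.66 ms.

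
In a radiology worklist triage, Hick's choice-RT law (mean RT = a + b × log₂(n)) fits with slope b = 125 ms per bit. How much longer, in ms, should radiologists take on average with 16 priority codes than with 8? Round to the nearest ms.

125 ms

The intercept a cancels: ΔRT = b·(log₂ n₂ − log₂ n₁) = b·log₂(n₂/n₁).
log₂(16) − log₂(8) = log₂(16/8) = log₂(2) = 1.
ΔRT = 125 × 1.0000 = 125.000 ms.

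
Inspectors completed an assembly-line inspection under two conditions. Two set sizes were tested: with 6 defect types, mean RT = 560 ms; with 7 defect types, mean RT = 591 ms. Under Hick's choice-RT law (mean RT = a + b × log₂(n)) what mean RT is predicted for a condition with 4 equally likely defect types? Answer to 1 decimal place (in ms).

478.5 ms

With log₂ n on the abscissa the relation is linear; from the two conditions:
  b = (591 − 560) / (log₂ 7 − log₂ 6) = 31 / (2.8074 − 2.5850) = 139.393 ms/bit
  a = 560 − 139.393 × 2.5850 = 199.674 ms
Then RT(4) = 199.674 + 139.393 × log₂ 4 = 199.674 + 139.393 × 2 ≈ 478.460 ms.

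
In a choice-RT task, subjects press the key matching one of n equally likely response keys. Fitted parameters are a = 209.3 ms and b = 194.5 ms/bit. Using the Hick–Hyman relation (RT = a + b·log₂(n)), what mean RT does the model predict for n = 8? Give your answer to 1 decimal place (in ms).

log₂(8) = 3 bits, so RT = 209.3 + 194.5 × 3 ≈ 792.800 ms.

792.8 ms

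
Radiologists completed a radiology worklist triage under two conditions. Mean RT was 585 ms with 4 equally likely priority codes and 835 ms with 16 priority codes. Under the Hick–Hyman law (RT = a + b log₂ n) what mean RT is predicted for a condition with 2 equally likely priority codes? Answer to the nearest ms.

RT is linear in log₂ n, so two points fix the line:
  b = (835 − 585) / (log₂ 16 − log₂ 4) = 250 / (4 − 2) = 125 ms/bit
  a = 585 − 125 × 2 = 335 ms
Then RT(2) = 335 + 125 × log₂ 2 = 335 + 125 × 1 ≈ 460.000 ms.

460 ms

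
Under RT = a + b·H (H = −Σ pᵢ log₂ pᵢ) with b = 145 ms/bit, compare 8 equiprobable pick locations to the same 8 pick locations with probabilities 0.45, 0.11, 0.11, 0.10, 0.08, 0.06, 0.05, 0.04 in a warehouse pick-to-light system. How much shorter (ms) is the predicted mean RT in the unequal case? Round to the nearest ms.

74 ms

Equiprobable entropy H₀ = log₂ 8 = 3.0000 bits.
Skewed entropy H = −Σ pᵢ log₂ pᵢ = 2.4881 bits.
ΔRT = b·(H₀ − H) = 145 × 0.5119 = 74.23 ms.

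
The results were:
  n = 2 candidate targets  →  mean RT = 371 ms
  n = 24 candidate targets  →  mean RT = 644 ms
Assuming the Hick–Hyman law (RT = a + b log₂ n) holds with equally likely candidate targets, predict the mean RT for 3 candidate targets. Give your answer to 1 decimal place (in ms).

RT is linear in log₂ n, so two points fix the line:
  b = (644 − 371) / (log₂ 24 − log₂ 2) = 273 / (4.5850 − 1) = 76.151 ms/bit
  a = 371 − 76.151 × 1 = 294.849 ms
Then RT(3) = 294.849 + 76.151 × log₂ 3 = 294.849 + 76.151 × 1.5850 ≈ 415.546 ms.

415.5 ms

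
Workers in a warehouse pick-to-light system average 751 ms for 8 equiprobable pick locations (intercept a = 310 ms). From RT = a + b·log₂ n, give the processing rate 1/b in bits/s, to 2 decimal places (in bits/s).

Choice component = 751 − 310 = 441 ms over log₂(8) = 3 bits.
b = 441 / 3 = 147.000 ms/bit, so 1/b = 6.803 bits/s.

6.80 bits/s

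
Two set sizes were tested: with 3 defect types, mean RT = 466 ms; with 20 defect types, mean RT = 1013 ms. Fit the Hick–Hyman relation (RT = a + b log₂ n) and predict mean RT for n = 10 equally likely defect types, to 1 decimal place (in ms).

813.1 ms

Fit slope and intercept:
  b = (1013 − 466) / (log₂ 20 − log₂ 3) = 547 / (4.3219 − 1.5850) = 199.856 ms/bit
  a = 466 − 199.856 × 1.5850 = 149.235 ms
Then RT(10) = 149.235 + 199.856 × log₂ 10 = 149.235 + 199.856 × 3.3219 ≈ 813.144 ms.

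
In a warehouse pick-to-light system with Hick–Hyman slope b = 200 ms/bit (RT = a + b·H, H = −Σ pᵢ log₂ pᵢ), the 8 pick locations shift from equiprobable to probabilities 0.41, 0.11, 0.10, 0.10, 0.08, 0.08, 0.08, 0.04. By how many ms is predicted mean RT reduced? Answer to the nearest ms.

80 ms

Equiprobable entropy H₀ = log₂ 8 = 3.0000 bits.
Skewed entropy H = −Σ pᵢ log₂ pᵢ = 2.6023 bits.
ΔRT = b·(H₀ − H) = 200 × 0.3977 = 79.53 ms.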